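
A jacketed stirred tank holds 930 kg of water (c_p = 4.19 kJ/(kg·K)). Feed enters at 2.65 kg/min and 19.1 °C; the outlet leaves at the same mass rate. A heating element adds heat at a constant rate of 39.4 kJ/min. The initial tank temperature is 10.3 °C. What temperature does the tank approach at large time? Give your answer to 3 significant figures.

M c_p dT/dt = ṁ c_p (T_in − T) + Q̇.
At steady state dT/dt = 0 ⇒ T_ss = T_in + Q̇/(ṁ c_p) = 19.1 + 39.4/(2.65·4.19) = 22.648 °C.

22.6 °C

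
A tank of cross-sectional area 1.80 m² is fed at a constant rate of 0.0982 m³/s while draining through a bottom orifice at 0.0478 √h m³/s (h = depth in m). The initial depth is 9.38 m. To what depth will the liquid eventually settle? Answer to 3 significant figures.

Level balance: A dh/dt = 0.0982 − 0.0478 √h. Setting dh/dt = 0:
Q_in = 0.0478 √h_ss ⇒ √h_ss = 0.0982/0.0478 = 2.0544.
h_ss = 2.0544² = 4.2205 m. (Since h₀ = 9.38 m > h_ss, the level will fall toward this value.)

4.22 m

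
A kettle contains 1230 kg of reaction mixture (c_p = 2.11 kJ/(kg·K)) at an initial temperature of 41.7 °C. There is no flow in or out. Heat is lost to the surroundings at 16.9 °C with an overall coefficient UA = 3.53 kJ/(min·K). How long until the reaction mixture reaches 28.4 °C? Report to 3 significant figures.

M c_p dT/dt = −UA(T − T_amb).
τ = M c_p/UA = 735.21 min; T_ss = T_amb = 16.900 °C.
T(t) = T_ss + (T₀ − T_ss)e^(−t/τ); set T = 28.4:
t = −τ ln[(T − T_ss)/(T₀ − T_ss)] = −735.21 · ln(0.46371) = 565.01 min.

565 min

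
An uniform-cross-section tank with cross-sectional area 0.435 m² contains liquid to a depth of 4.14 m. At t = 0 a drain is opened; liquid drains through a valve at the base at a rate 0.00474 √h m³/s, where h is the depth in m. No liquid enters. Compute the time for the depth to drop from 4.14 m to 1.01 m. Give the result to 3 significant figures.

With no inflow, A dh/dt = −0.00474 √h.
Separate and integrate: 2(√h − √h₀) = −(0.00474/A) t.
t = 2A(√h₀ − √h)/0.00474 = 2·0.435·(√4.14 − √1.01)/0.00474
  = 0.87000 × (2.0347 − 1.0050) / 0.00474 = 189.00 s.

189 s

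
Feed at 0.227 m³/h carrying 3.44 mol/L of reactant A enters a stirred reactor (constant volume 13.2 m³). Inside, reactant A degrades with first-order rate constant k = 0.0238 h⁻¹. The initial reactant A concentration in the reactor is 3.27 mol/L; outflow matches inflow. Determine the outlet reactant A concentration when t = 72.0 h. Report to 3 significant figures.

1.54 mol/L

V dC/dt = Q(C_in − C) − k V C.
dC/dt = (Q/V) C_in − (Q/V + k) C; effective rate a = Q/V + k = 0.017197 + 0.0238 = 0.040997 h⁻¹.
C_ss = Q C_in/(Q + kV) = 1.4430 mol/L; C(t) = C_ss + (C₀ − C_ss) e^(−a t).
C(72.0) = 1.4430 + (1.8270)·e^(−0.040997·72.0) = 1.4430 + (1.8270)·0.052247 = 1.5384 mol/L.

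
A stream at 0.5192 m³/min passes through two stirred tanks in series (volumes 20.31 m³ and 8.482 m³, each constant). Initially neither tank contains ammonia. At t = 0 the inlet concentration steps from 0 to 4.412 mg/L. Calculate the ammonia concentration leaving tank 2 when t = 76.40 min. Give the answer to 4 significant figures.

3.367 mg/L

Species balance on tank i: dCᵢ/dt = (Cᵢ₋₁ − Cᵢ)/τᵢ with τᵢ = Vᵢ/Q.
τ₁ = 20.31/0.5192 = 39.1179 min; τ₂ = 8.482/0.5192 = 16.3367 min.
Tank 1: C₁ = C_in(1 − e^(−t/τ₁)). Tank 2 (τ₁ ≠ τ₂): C₂ = C_in[1 − (τ₁ e^(−t/τ₁) − τ₂ e^(−t/τ₂))/(τ₁ − τ₂)].
At t = 76.40: e^(−t/τ₁) = 0.141838, e^(−t/τ₂) = 0.00931066.
C₂ = 4.412·[1 − (39.1179·0.141838 − 16.3367·0.00931066)/(22.7812)] = 4.412·0.763125 = 3.36691 mg/L.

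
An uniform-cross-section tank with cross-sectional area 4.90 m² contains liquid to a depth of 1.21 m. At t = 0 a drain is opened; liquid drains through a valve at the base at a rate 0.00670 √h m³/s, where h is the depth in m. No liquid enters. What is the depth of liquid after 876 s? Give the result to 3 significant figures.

0.251 m

A dh/dt = −Q_out = −0.00670 √h.
Separate and integrate: 2(√h − √h₀) = −(0.00670/A) t.
√h = √1.21 − 0.00670·876/(2·4.90) = 1.1000 − 0.59890 = 0.50110.
h = 0.50110² = 0.25110 m.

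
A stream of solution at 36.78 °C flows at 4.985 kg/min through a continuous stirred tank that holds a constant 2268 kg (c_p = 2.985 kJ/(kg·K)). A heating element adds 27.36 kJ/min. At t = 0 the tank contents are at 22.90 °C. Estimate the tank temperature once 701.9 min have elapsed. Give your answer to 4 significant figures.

Unsteady energy balance on the tank contents: M c_p dT/dt = ṁ c_p (T_in − T) + 27.36.
Rearrange: dT/dt = (T_ss − T)/τ with τ = M/ṁ = 454.965 min and T_ss = T_in + Q̇/(ṁ c_p) = 38.6187 °C.
Solution: T(t) = T_ss + (T₀ − T_ss) e^(−t/τ).
T(701.9) = 38.6187 + (-15.7187)·e^(−701.9/454.965) = 38.6187 + (-15.7187)·0.213791 = 35.2582 °C.

35.26 °C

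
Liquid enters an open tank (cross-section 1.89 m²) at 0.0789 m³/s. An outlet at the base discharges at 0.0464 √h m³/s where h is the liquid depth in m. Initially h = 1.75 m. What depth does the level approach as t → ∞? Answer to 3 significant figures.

A dh/dt = Q_in − 0.0464 √h. Steady state requires inflow = outflow:
Q_in = 0.0464 √h_ss ⇒ √h_ss = 0.0789/0.0464 = 1.7004.
h_ss = 1.7004² = 2.8915 m. (Since h₀ = 1.75 m < h_ss, the level will rise toward this value.)

2.89 m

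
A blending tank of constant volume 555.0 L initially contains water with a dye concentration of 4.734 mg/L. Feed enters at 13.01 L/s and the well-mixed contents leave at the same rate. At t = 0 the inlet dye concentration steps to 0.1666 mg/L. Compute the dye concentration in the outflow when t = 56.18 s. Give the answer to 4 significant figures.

Mass balance on the solute (V constant): V dC/dt = Q(C_in − C).
Rewrite as dC/dt + C/τ = C_in/τ, τ = V/Q = 42.6595 s.
Integrating: C(t) = C_in + (C₀ − C_in) e^(−t/τ).
C(56.18) = 0.1666 + (4.734 − 0.1666)·e^(−56.18/42.6595) = 0.1666 + (4.56740)·0.267954 = 1.39045 mg/L.

1.390 mg/L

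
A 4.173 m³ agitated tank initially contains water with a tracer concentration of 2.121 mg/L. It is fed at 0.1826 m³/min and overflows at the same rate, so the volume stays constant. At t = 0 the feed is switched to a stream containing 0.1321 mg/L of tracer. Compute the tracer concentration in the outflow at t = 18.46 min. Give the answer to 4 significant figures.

1.019 mg/L

Unsteady species balance (constant V, well mixed): V dC/dt = Q(C_in − C).
Time constant τ = V/Q = 4.173/0.1826 = 22.8532 min.
This is linear first-order; C(t) = C_in + (C₀ − C_in) e^(−t/τ).
C(18.46) = 0.1321 + (2.121 − 0.1321)·e^(−18.46/22.8532) = 0.1321 + (1.98890)·0.445854 = 1.01886 mg/L.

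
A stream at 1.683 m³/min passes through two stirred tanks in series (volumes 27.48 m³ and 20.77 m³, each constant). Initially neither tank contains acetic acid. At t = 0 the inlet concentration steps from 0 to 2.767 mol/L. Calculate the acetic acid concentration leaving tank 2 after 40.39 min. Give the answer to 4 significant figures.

Time constants: τᵢ = Vᵢ/Q for each well-mixed tank.
τ₁ = 27.48/1.683 = 16.3280 min; τ₂ = 20.77/1.683 = 12.3411 min.
Solving the cascade with C₁(0)=C₂(0)=0 gives C₂(t) = C_in[1 − (τ₁ e^(−t/τ₁) − τ₂ e^(−t/τ₂))/(τ₁ − τ₂)].
At t = 40.39: e^(−t/τ₁) = 0.0842753, e^(−t/τ₂) = 0.0378996.
C₂ = 2.767·[1 − (16.3280·0.0842753 − 12.3411·0.0378996)/(3.98693)] = 2.767·0.772174 = 2.13661 mol/L.

2.137 mol/L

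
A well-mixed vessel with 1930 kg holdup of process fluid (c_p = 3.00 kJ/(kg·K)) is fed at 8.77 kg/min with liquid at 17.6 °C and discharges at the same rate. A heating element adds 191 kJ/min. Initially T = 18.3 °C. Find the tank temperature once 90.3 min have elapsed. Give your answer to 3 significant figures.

20.5 °C

M c_p dT/dt = ṁ c_p (T_in − T) + Q̇.
Rearrange: dT/dt = (T_ss − T)/τ with τ = M/ṁ = 220.07 min and T_ss = T_in + Q̇/(ṁ c_p) = 24.860 °C.
This is linear first-order; T(t) = T_ss + (T₀ − T_ss) e^(−t/τ).
T(90.3) = 24.860 + (-6.5596)·e^(−90.3/220.07) = 24.860 + (-6.5596)·0.66343 = 20.508 °C.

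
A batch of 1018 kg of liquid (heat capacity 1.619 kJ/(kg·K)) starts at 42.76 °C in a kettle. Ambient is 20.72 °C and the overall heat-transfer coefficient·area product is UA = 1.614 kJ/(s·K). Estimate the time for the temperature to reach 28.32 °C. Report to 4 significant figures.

Heat balance on the well-mixed liquid: M c_p dT/dt = −UA(T − T_amb).
τ = M c_p/UA = 1021.15 s; T_ss = T_amb = 20.7200 °C.
T(t) = T_ss + (T₀ − T_ss)e^(−t/τ); set T = 28.32:
t = −τ ln[(T − T_ss)/(T₀ − T_ss)] = −1021.15 · ln(0.344828) = 1087.23 s.

1087 s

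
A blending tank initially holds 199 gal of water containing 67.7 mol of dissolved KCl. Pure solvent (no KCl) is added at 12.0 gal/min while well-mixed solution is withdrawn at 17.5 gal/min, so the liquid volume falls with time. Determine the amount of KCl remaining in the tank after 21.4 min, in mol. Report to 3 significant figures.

3.92 mol

Total volume: dV/dt = Q_in − Q_out = -5.5000 gal/min, so V(t) = 199 − 5.5000 t and V(21.4) = 81.300 gal.
Solute balance: dm/dt = 0 − Q_out C = −Q_out m/V(t).
Separate: dm/m = −Q_out dt/V(t) ⇒ ln(m/m₀) = −(Q_out/(Q_in−Q_out)) ln(V/V₀).
m = m₀ (V₀/V)^(Q_out/(Q_in−Q_out)) = 67.7 × (199/81.300)^(-3.1818) = 3.9230 mol.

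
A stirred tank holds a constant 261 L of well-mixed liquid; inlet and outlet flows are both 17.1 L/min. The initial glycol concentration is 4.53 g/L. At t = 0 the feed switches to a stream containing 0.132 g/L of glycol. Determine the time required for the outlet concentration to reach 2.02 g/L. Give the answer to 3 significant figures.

Species balance: V dC/dt = Q(C_in − C) ⇒ τ = V/Q = 15.263 min.
C(t) = C_in + (C₀ − C_in) e^(−t/τ). Set C = 2.02 and solve for t:
e^(−t/τ) = (C − C_in)/(C₀ − C_in) = (2.02 − 0.132)/(4.53 − 0.132) = 0.42929
t = −τ ln(…) = 15.263 × 0.84563 = 12.907 min.

12.9 min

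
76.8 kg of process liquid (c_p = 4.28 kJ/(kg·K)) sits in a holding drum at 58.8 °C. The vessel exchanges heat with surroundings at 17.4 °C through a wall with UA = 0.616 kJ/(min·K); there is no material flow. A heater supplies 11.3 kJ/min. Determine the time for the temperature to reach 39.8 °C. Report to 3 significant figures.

927 min

Lumped-capacitance energy balance: M c_p dT/dt = UA(T_amb − T) + Q̇.
τ = M c_p/UA = 533.61 min; T_ss = T_amb + Q̇/UA = 17.4 + 11.3/0.616 = 35.744 °C.
T(t) = T_ss + (T₀ − T_ss)e^(−t/τ); set T = 39.8:
t = −τ ln[(T − T_ss)/(T₀ − T_ss)] = −533.61 · ln(0.17591) = 927.29 min.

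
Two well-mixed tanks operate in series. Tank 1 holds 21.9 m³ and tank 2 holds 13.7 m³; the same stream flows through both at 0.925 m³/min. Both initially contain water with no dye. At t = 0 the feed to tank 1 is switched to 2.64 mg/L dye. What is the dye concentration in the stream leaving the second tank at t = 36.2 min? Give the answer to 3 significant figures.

1.49 mg/L

Time constants: τᵢ = Vᵢ/Q for each well-mixed tank.
τ₁ = 21.9/0.925 = 23.676 min; τ₂ = 13.7/0.925 = 14.811 min.
Solving the cascade with C₁(0)=C₂(0)=0 gives C₂(t) = C_in[1 − (τ₁ e^(−t/τ₁) − τ₂ e^(−t/τ₂))/(τ₁ − τ₂)].
At t = 36.2: e^(−t/τ₁) = 0.21675, e^(−t/τ₂) = 0.086799.
C₂ = 2.64·[1 − (23.676·0.21675 − 14.811·0.086799)/(8.8649)] = 2.64·0.56613 = 1.4946 mg/L.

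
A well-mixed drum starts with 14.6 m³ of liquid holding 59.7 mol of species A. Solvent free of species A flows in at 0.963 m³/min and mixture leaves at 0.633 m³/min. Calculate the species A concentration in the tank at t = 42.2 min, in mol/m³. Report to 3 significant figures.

Let m(t) be the amount of species A. Volume: V(t) = V₀ + (Q_in − Q_out) t = 14.6 + 0.33000 t; V(42.2) = 28.526 m³.
Species balance (pure solvent in): dm/dt = −Q_out · m/V(t).
Separate: dm/m = −Q_out dt/V(t) ⇒ ln(m/m₀) = −(Q_out/(Q_in−Q_out)) ln(V/V₀).
m = m₀ (V₀/V)^(Q_out/(Q_in−Q_out)) = 59.7 × (14.6/28.526)^(1.9182) = 16.520 mol.
C = m/V = 16.520/28.526 = 0.57911 mol/m³.

0.579 mol/m³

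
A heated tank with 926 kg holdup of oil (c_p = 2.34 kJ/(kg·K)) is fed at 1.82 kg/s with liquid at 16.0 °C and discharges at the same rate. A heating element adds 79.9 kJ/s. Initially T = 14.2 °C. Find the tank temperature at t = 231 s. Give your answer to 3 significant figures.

M c_p dT/dt = ṁ c_p (T_in − T) + Q̇.
τ = M/ṁ = 508.79 s; T_ss = T_in + Q̇/(ṁ c_p) = 16.0 + 79.9/(1.82·2.34) = 34.761 °C.
Integrating: T(t) = T_ss + (T₀ − T_ss) e^(−t/τ).
T(231) = 34.761 + (-20.561)·e^(−231/508.79) = 34.761 + (-20.561)·0.63507 = 21.703 °C.

21.7 °C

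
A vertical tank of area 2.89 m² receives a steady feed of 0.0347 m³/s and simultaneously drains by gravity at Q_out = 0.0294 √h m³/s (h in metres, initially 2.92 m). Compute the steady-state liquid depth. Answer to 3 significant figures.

1.39 m

Level balance: A dh/dt = 0.0347 − 0.0294 √h. Setting dh/dt = 0:
Q_in = 0.0294 √h_ss ⇒ √h_ss = 0.0347/0.0294 = 1.1803.
h_ss = 1.1803² = 1.3930 m. (Since h₀ = 2.92 m > h_ss, the level will fall toward this value.)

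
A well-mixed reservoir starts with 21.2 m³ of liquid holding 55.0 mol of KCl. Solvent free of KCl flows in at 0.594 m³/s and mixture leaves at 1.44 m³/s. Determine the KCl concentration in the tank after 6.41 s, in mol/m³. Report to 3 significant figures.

2.11 mol/m³

Total volume: dV/dt = Q_in − Q_out = -0.84600 m³/s, so V(t) = 21.2 − 0.84600 t and V(6.41) = 15.777 m³.
Species balance (pure solvent in): dm/dt = −Q_out · m/V(t).
dm/m = −Q_out dt/(V₀ − 0.84600 t); integrating gives ln(m/m₀) = −(Q_out/(Q_in−Q_out)) ln(V/V₀).
m = m₀ (V₀/V)^(Q_out/(Q_in−Q_out)) = 55.0 × (21.2/15.777)^(-1.7021) = 33.263 mol.
C = m/V = 33.263/15.777 = 2.1083 mol/m³.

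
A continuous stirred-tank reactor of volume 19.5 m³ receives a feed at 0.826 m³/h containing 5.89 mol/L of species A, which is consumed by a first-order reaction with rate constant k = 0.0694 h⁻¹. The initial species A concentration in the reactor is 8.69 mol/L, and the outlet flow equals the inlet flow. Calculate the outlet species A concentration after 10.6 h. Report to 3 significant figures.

V dC/dt = Q(C_in − C) − k V C.
dC/dt = (Q/V) C_in − (Q/V + k) C; effective rate a = Q/V + k = 0.042359 + 0.0694 = 0.11176 h⁻¹.
C_ss = Q C_in/(Q + kV) = 2.2324 mol/L; C(t) = C_ss + (C₀ − C_ss) e^(−a t).
C(10.6) = 2.2324 + (6.4576)·e^(−0.11176·10.6) = 2.2324 + (6.4576)·0.30585 = 4.2075 mol/L.

4.21 mol/L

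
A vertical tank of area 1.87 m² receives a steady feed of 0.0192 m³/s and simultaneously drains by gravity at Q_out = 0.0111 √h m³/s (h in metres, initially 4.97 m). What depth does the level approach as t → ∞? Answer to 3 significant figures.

2.99 m

Volume balance on the tank: A dh/dt = Q_in − 0.0111 √h. At steady state dh/dt = 0:
Q_in = 0.0111 √h_ss ⇒ √h_ss = 0.0192/0.0111 = 1.7297.
h_ss = 1.7297² = 2.9920 m. (Since h₀ = 4.97 m > h_ss, the level will fall toward this value.)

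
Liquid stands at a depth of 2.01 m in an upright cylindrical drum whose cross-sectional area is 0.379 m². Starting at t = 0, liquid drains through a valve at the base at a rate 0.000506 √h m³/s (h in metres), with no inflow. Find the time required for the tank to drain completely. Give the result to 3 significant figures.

2120 s

Unsteady balance on liquid volume: A dh/dt = −0.000506 √h.
This is separable: 2 d(√h)/dt = −0.000506/A, so √h = √h₀ − (0.000506/(2A)) t.
Set h = 0: 2√h₀ = (0.000506/A) t_empty ⇒ t_empty = 2A√h₀/0.000506.
t_empty = 2·0.379·√2.01/0.000506 = 0.75800·1.4177/0.000506 = 2123.8 s.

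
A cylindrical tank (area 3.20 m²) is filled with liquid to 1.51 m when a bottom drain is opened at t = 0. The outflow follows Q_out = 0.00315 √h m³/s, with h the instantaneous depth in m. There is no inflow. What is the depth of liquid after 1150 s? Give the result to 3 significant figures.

0.439 m

A dh/dt = −Q_out = −0.00315 √h.
Separate and integrate: 2(√h − √h₀) = −(0.00315/A) t.
√h = √1.51 − 0.00315·1150/(2·3.20) = 1.2288 − 0.56602 = 0.66280.
h = 0.66280² = 0.43931 m.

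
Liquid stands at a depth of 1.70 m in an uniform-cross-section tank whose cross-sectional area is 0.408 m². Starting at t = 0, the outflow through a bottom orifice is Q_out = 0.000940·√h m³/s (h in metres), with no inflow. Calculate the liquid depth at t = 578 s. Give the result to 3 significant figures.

Unsteady balance on liquid volume: A dh/dt = −0.000940 √h.
∫ h^(−1/2) dh = −(0.000940/A) ∫ dt, giving 2√h = 2√h₀ − (0.000940/A) t.
√h = √1.70 − 0.000940·578/(2·0.408) = 1.3038 − 0.66583 = 0.63801.
h = 0.63801² = 0.40705 m.

0.407 m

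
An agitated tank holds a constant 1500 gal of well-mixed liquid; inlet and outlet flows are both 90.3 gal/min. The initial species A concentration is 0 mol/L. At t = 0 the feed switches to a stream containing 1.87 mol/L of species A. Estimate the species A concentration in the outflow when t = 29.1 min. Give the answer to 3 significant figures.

Unsteady species balance (constant V, well mixed): V dC/dt = Q(C_in − C).
Rewrite as dC/dt + C/τ = C_in/τ, τ = V/Q = 16.611 min.
This is linear first-order; C(t) = C_in + (C₀ − C_in) e^(−t/τ).
C(29.1) = 1.87 + (0 − 1.87)·e^(−29.1/16.611) = 1.87 + (-1.8700)·0.17346 = 1.5456 mol/L.

1.55 mol/L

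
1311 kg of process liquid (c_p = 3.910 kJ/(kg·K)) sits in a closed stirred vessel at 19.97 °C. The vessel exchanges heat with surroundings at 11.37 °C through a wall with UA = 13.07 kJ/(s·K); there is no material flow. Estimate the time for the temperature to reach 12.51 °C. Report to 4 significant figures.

792.5 s

M c_p dT/dt = −UA(T − T_amb).
τ = M c_p/UA = 392.197 s; T_ss = T_amb = 11.3700 °C.
T(t) = T_ss + (T₀ − T_ss)e^(−t/τ); set T = 12.51:
t = −τ ln[(T − T_ss)/(T₀ − T_ss)] = −392.197 · ln(0.132558) = 792.525 s.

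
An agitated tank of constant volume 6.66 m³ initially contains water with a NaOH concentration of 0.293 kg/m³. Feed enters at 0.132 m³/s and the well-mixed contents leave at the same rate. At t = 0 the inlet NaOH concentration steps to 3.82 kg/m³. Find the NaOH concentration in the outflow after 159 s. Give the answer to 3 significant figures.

Unsteady species balance (constant V, well mixed): V dC/dt = Q(C_in − C).
Rewrite as dC/dt + C/τ = C_in/τ, τ = V/Q = 50.455 s.
C approaches C_in exponentially: C(t) = C_in + (C₀ − C_in) e^(−t/τ).
C(159) = 3.82 + (0.293 − 3.82)·e^(−159/50.455) = 3.82 + (-3.5270)·0.042794 = 3.6691 kg/m³.

3.67 kg/m³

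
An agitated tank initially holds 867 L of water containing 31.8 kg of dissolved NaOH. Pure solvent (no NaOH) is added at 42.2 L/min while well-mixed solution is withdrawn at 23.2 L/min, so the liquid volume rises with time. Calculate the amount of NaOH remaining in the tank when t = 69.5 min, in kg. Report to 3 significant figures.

Total volume: dV/dt = Q_in − Q_out = 19.000 L/min, so V(t) = 867 + 19.000 t and V(69.5) = 2187.5 L.
No NaOH enters, so dm/dt = −Q_out · (m/V).
Separate: dm/m = −Q_out dt/V(t) ⇒ ln(m/m₀) = −(Q_out/(Q_in−Q_out)) ln(V/V₀).
m = m₀ (V₀/V)^(Q_out/(Q_in−Q_out)) = 31.8 × (867/2187.5)^(1.2211) = 10.272 kg.

10.3 kg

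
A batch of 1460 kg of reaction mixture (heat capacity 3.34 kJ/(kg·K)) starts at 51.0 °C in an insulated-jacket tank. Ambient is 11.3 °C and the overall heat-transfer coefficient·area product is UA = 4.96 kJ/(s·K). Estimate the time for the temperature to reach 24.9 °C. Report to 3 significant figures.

Lumped-capacitance energy balance: M c_p dT/dt = UA(T_amb − T).
τ = M c_p/UA = 983.15 s; T_ss = T_amb = 11.300 °C.
T(t) = T_ss + (T₀ − T_ss)e^(−t/τ); set T = 24.9:
t = −τ ln[(T − T_ss)/(T₀ − T_ss)] = −983.15 · ln(0.34257) = 1053.2 s.

1050 s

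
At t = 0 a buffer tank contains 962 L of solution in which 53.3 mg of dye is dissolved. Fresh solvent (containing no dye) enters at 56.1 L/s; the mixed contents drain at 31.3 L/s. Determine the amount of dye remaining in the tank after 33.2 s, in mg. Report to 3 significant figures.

Let m(t) be the amount of dye. Volume: V(t) = V₀ + (Q_in − Q_out) t = 962 + 24.800 t; V(33.2) = 1785.4 L.
Solute balance: dm/dt = 0 − Q_out C = −Q_out m/V(t).
dm/m = −Q_out dt/(V₀ + 24.800 t); integrating gives ln(m/m₀) = −(Q_out/(Q_in−Q_out)) ln(V/V₀).
m = m₀ (V₀/V)^(Q_out/(Q_in−Q_out)) = 53.3 × (962/1785.4)^(1.2621) = 24.423 mg.

24.4 mg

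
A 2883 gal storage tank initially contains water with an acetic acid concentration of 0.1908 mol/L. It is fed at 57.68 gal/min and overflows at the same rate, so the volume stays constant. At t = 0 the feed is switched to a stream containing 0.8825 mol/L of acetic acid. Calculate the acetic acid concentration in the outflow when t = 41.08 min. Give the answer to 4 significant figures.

0.5784 mol/L

Mass balance on the solute (V constant): V dC/dt = Q(C_in − C).
Rewrite as dC/dt + C/τ = C_in/τ, τ = V/Q = 49.9827 min.
Integrating: C(t) = C_in + (C₀ − C_in) e^(−t/τ).
C(41.08) = 0.8825 + (0.1908 − 0.8825)·e^(−41.08/49.9827) = 0.8825 + (-0.691700)·0.439602 = 0.578427 mol/L.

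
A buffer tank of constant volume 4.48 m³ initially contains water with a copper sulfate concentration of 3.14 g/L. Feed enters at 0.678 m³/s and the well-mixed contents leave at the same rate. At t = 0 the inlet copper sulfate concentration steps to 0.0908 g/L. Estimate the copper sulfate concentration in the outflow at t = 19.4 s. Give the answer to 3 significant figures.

Species balance on the tank: V dC/dt = Q(C_in − C).
Time constant τ = V/Q = 4.48/0.678 = 6.6077 s.
C approaches C_in exponentially: C(t) = C_in + (C₀ − C_in) e^(−t/τ).
C(19.4) = 0.0908 + (3.14 − 0.0908)·e^(−19.4/6.6077) = 0.0908 + (3.0492)·0.053079 = 0.25265 g/L.

0.253 g/L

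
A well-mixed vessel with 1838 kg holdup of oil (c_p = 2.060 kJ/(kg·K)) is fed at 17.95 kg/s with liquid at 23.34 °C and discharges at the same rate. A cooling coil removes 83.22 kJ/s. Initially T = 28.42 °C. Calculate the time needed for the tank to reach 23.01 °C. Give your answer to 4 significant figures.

First-law balance (no shaft work): M c_p dT/dt = ṁ c_p (T_in − T) − 83.22.
τ = M/ṁ = 102.396 s; T_ss = T_in − Q̇/(ṁ c_p) = 21.0894 °C.
T(t) = T_ss + (T₀ − T_ss) e^(−t/τ). Set T = 23.01:
e^(−t/τ) = (23.01 − 21.0894)/(28.42 − 21.0894) = 0.261996
t = −102.396 · ln(0.261996) = 137.151 s.

137.2 s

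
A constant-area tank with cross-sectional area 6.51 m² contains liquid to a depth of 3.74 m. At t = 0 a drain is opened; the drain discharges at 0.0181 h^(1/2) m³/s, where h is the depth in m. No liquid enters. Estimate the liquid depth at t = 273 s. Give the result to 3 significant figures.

A dh/dt = −Q_out = −0.0181 √h.
∫ h^(−1/2) dh = −(0.0181/A) ∫ dt, giving 2√h = 2√h₀ − (0.0181/A) t.
√h = √3.74 − 0.0181·273/(2·6.51) = 1.9339 − 0.37952 = 1.5544.
h = 1.5544² = 2.4161 m.

2.42 m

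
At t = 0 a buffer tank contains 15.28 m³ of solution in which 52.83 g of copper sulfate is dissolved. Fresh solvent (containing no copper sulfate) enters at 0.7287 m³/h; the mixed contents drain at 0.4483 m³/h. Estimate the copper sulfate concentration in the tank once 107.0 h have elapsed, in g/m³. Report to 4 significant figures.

0.2054 g/m³

Total volume: dV/dt = Q_in − Q_out = 0.280400 m³/h, so V(t) = 15.28 + 0.280400 t and V(107.0) = 45.2828 m³.
Solute balance: dm/dt = 0 − Q_out C = −Q_out m/V(t).
dm/m = −Q_out dt/(V₀ + 0.280400 t); integrating gives ln(m/m₀) = −(Q_out/(Q_in−Q_out)) ln(V/V₀).
m = m₀ (V₀/V)^(Q_out/(Q_in−Q_out)) = 52.83 × (15.28/45.2828)^(1.59879) = 9.30158 g.
C = m/V = 9.30158/45.2828 = 0.205411 g/m³.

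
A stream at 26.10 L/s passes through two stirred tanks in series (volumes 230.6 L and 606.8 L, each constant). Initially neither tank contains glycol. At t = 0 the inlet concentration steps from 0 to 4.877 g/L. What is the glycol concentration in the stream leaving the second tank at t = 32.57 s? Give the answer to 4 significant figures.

3.014 g/L

Each tank obeys Vᵢ dCᵢ/dt = Q(Cᵢ₋₁ − Cᵢ), so τᵢ = Vᵢ/Q.
τ₁ = 230.6/26.10 = 8.83525 s; τ₂ = 606.8/26.10 = 23.2490 s.
Solving the cascade with C₁(0)=C₂(0)=0 gives C₂(t) = C_in[1 − (τ₁ e^(−t/τ₁) − τ₂ e^(−t/τ₂))/(τ₁ − τ₂)].
At t = 32.57: e^(−t/τ₁) = 0.0250628, e^(−t/τ₂) = 0.246371.
C₂ = 4.877·[1 − (8.83525·0.0250628 − 23.2490·0.246371)/(-14.4138)] = 4.877·0.617974 = 3.01386 g/L.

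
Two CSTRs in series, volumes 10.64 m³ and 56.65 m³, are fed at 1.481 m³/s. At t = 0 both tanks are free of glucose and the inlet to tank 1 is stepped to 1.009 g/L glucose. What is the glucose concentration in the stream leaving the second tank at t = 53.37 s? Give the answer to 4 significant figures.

Time constants: τᵢ = Vᵢ/Q for each well-mixed tank.
τ₁ = 10.64/1.481 = 7.18433 s; τ₂ = 56.65/1.481 = 38.2512 s.
Tank 1: C₁ = C_in(1 − e^(−t/τ₁)). Tank 2 (τ₁ ≠ τ₂): C₂ = C_in[1 − (τ₁ e^(−t/τ₁) − τ₂ e^(−t/τ₂))/(τ₁ − τ₂)].
At t = 53.37: e^(−t/τ₁) = 0.000593981, e^(−t/τ₂) = 0.247771.
C₂ = 1.009·[1 − (7.18433·0.000593981 − 38.2512·0.247771)/(-31.0668)] = 1.009·0.695069 = 0.701324 g/L.

0.7013 g/L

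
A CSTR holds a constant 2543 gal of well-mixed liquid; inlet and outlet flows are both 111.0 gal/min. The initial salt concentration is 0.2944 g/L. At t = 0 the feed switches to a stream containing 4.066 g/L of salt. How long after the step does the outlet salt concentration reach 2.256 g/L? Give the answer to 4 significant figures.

Mass balance on the solute (V constant): V dC/dt = Q(C_in − C), so τ = V/Q = 22.9099 min.
C(t) = C_in + (C₀ − C_in) e^(−t/τ). Set C = 2.256 and solve for t:
e^(−t/τ) = (C − C_in)/(C₀ − C_in) = (2.256 − 4.066)/(0.2944 − 4.066) = 0.479902
t = −τ ln(…) = 22.9099 × 0.734172 = 16.8198 min.

16.82 min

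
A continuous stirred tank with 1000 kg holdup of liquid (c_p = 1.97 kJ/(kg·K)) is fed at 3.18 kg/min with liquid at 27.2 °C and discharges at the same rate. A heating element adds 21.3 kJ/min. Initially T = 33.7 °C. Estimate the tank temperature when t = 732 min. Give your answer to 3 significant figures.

Heat balance on the well-mixed liquid: M c_p dT/dt = ṁ c_p (T_in − T) + 21.3.
τ = M/ṁ = 314.47 min; T_ss = T_in + Q̇/(ṁ c_p) = 27.2 + 21.3/(3.18·1.97) = 30.600 °C.
This is linear first-order; T(t) = T_ss + (T₀ − T_ss) e^(−t/τ).
T(732) = 30.600 + (3.0999)·e^(−732/314.47) = 30.600 + (3.0999)·0.097514 = 30.902 °C.

30.9 °C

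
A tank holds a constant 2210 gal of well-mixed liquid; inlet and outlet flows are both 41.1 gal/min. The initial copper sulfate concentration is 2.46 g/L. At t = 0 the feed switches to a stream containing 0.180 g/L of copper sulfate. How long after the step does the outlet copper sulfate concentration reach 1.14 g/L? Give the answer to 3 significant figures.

46.5 min

Species balance: V dC/dt = Q(C_in − C) ⇒ τ = V/Q = 53.771 min.
C(t) = C_in + (C₀ − C_in) e^(−t/τ). Set C = 1.14 and solve for t:
e^(−t/τ) = (C − C_in)/(C₀ − C_in) = (1.14 − 0.180)/(2.46 − 0.180) = 0.42105
t = −τ ln(…) = 53.771 × 0.86500 = 46.512 min.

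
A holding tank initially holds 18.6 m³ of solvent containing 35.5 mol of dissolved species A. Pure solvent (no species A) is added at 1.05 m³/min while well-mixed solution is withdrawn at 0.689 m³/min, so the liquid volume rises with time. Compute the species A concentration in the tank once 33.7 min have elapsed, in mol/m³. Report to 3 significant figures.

Let m(t) be the amount of species A. Volume: V(t) = V₀ + (Q_in − Q_out) t = 18.6 + 0.36100 t; V(33.7) = 30.766 m³.
No species A enters, so dm/dt = −Q_out · (m/V).
Separate: dm/m = −Q_out dt/V(t) ⇒ ln(m/m₀) = −(Q_out/(Q_in−Q_out)) ln(V/V₀).
m = m₀ (V₀/V)^(Q_out/(Q_in−Q_out)) = 35.5 × (18.6/30.766)^(1.9086) = 13.586 mol.
C = m/V = 13.586/30.766 = 0.44160 mol/m³.

0.442 mol/m³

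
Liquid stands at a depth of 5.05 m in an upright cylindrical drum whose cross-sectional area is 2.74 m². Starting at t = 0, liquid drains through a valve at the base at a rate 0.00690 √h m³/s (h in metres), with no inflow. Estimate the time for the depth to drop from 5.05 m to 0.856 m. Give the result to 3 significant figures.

A dh/dt = −Q_out = −0.00690 √h.
Separate and integrate: 2(√h − √h₀) = −(0.00690/A) t.
t = 2A(√h₀ − √h)/0.00690 = 2·2.74·(√5.05 − √0.856)/0.00690
  = 5.4800 × (2.2472 − 0.92520) / 0.00690 = 1050.0 s.

1050 s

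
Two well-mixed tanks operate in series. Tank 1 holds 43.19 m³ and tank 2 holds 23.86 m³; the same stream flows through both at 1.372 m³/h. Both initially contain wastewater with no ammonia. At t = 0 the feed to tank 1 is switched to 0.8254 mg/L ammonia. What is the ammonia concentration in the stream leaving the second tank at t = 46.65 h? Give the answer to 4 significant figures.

Species balance on tank i: dCᵢ/dt = (Cᵢ₋₁ − Cᵢ)/τᵢ with τᵢ = Vᵢ/Q.
τ₁ = 43.19/1.372 = 31.4796 h; τ₂ = 23.86/1.372 = 17.3907 h.
Solving the cascade with C₁(0)=C₂(0)=0 gives C₂(t) = C_in[1 − (τ₁ e^(−t/τ₁) − τ₂ e^(−t/τ₂))/(τ₁ − τ₂)].
At t = 46.65: e^(−t/τ₁) = 0.227203, e^(−t/τ₂) = 0.0683938.
C₂ = 0.8254·[1 − (31.4796·0.227203 − 17.3907·0.0683938)/(14.0889)] = 0.8254·0.576771 = 0.476067 mg/L.

0.4761 mg/L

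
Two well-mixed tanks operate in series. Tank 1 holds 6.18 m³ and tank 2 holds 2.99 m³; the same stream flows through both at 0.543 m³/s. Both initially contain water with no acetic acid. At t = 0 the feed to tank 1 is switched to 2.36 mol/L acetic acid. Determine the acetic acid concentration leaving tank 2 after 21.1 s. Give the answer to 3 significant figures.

1.69 mol/L

Each tank obeys Vᵢ dCᵢ/dt = Q(Cᵢ₋₁ − Cᵢ), so τᵢ = Vᵢ/Q.
τ₁ = 6.18/0.543 = 11.381 s; τ₂ = 2.99/0.543 = 5.5064 s.
Tank 1: C₁ = C_in(1 − e^(−t/τ₁)). Tank 2 (τ₁ ≠ τ₂): C₂ = C_in[1 − (τ₁ e^(−t/τ₁) − τ₂ e^(−t/τ₂))/(τ₁ − τ₂)].
At t = 21.1: e^(−t/τ₁) = 0.15662, e^(−t/τ₂) = 0.021669.
C₂ = 2.36·[1 − (11.381·0.15662 − 5.5064·0.021669)/(5.8748)] = 2.36·0.71689 = 1.6919 mol/L.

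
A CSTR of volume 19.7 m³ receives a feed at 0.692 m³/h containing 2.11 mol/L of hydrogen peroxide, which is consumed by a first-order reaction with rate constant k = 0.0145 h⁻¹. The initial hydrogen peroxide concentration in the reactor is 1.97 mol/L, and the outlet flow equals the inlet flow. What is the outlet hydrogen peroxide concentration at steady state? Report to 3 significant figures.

Species balance: V dC/dt = Q C_in − Q C − k V C.
Steady state (dC/dt = 0): C_ss = Q C_in/(Q + kV) = C_in/(1 + kV/Q).
C_ss = 0.692·2.11/(0.692 + 0.0145·19.7) = 1.4601/0.97765 = 1.4935 mol/L.

1.49 mol/L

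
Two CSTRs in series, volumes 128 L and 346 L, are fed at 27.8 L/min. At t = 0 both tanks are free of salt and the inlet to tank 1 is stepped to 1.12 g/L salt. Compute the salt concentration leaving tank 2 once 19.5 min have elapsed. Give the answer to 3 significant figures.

0.758 g/L

Time constants: τᵢ = Vᵢ/Q for each well-mixed tank.
τ₁ = 128/27.8 = 4.6043 min; τ₂ = 346/27.8 = 12.446 min.
Solving the cascade with C₁(0)=C₂(0)=0 gives C₂(t) = C_in[1 − (τ₁ e^(−t/τ₁) − τ₂ e^(−t/τ₂))/(τ₁ − τ₂)].
At t = 19.5: e^(−t/τ₁) = 0.014478, e^(−t/τ₂) = 0.20872.
C₂ = 1.12·[1 − (4.6043·0.014478 − 12.446·0.20872)/(-7.8417)] = 1.12·0.67723 = 0.75850 g/L.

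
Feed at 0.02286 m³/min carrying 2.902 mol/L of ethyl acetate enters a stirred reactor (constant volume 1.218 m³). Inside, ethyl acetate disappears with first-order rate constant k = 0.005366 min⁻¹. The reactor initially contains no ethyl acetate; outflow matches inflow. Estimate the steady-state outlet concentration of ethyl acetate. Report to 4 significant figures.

Species balance: V dC/dt = Q C_in − Q C − k V C.
Steady state (dC/dt = 0): C_ss = Q C_in/(Q + kV) = C_in/(1 + kV/Q).
C_ss = 0.02286·2.902/(0.02286 + 0.005366·1.218) = 0.0663397/0.0293958 = 2.25678 mol/L.

2.257 mol/L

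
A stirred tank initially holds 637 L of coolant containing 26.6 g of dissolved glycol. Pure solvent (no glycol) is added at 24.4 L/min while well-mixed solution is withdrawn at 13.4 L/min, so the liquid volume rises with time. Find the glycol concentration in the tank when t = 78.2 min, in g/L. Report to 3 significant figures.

Total volume: dV/dt = Q_in − Q_out = 11.000 L/min, so V(t) = 637 + 11.000 t and V(78.2) = 1497.2 L.
Species balance (pure solvent in): dm/dt = −Q_out · m/V(t).
Separate: dm/m = −Q_out dt/V(t) ⇒ ln(m/m₀) = −(Q_out/(Q_in−Q_out)) ln(V/V₀).
m = m₀ (V₀/V)^(Q_out/(Q_in−Q_out)) = 26.6 × (637/1497.2)^(1.2182) = 9.3922 g.
C = m/V = 9.3922/1497.2 = 0.0062731 g/L.

0.00627 g/L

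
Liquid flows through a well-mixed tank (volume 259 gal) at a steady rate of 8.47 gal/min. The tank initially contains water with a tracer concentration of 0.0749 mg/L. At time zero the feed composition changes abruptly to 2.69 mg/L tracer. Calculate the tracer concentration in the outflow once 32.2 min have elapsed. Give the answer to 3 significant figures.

1.78 mg/L

Unsteady species balance (constant V, well mixed): V dC/dt = Q(C_in − C).
Time constant τ = V/Q = 259/8.47 = 30.579 min.
Solution: C(t) = C_in + (C₀ − C_in) e^(−t/τ).
C(32.2) = 2.69 + (0.0749 − 2.69)·e^(−32.2/30.579) = 2.69 + (-2.6151)·0.34888 = 1.7776 mg/L.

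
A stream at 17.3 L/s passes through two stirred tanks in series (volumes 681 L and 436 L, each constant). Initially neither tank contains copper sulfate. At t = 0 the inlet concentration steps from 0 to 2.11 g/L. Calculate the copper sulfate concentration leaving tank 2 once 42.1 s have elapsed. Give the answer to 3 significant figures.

0.804 g/L

Time constants: τᵢ = Vᵢ/Q for each well-mixed tank.
τ₁ = 681/17.3 = 39.364 s; τ₂ = 436/17.3 = 25.202 s.
Tank 1: C₁ = C_in(1 − e^(−t/τ₁)). Tank 2 (τ₁ ≠ τ₂): C₂ = C_in[1 − (τ₁ e^(−t/τ₁) − τ₂ e^(−t/τ₂))/(τ₁ − τ₂)].
At t = 42.1: e^(−t/τ₁) = 0.34318, e^(−t/τ₂) = 0.18816.
C₂ = 2.11·[1 − (39.364·0.34318 − 25.202·0.18816)/(14.162)] = 2.11·0.38094 = 0.80379 g/L.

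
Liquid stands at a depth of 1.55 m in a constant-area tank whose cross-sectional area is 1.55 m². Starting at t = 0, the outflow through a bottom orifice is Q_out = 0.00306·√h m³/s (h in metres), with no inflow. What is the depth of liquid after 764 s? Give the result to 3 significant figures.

With no inflow, A dh/dt = −0.00306 √h.
This is separable: 2 d(√h)/dt = −0.00306/A, so √h = √h₀ − (0.00306/(2A)) t.
√h = √1.55 − 0.00306·764/(2·1.55) = 1.2450 − 0.75414 = 0.49085.
h = 0.49085² = 0.24093 m.

0.241 m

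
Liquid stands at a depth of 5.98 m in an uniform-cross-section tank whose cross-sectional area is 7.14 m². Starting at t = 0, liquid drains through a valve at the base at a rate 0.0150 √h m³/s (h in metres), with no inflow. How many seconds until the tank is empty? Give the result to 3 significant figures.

2330 s

Accumulation of liquid (constant cross-section A): A dh/dt = −0.0150 √h.
Separate and integrate: 2(√h − √h₀) = −(0.0150/A) t.
Tank is empty when √h = 0: t_empty = 2A√h₀/0.0150.
t_empty = 2·7.14·√5.98/0.0150 = 14.280·2.4454/0.0150 = 2328.0 s.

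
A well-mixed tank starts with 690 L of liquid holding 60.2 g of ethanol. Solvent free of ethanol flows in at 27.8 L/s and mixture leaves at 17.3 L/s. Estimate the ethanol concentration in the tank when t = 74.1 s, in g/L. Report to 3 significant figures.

0.0118 g/L

Let m(t) be the amount of ethanol. Volume: V(t) = V₀ + (Q_in − Q_out) t = 690 + 10.500 t; V(74.1) = 1468.0 L.
Species balance (pure solvent in): dm/dt = −Q_out · m/V(t).
Separate: dm/m = −Q_out dt/V(t) ⇒ ln(m/m₀) = −(Q_out/(Q_in−Q_out)) ln(V/V₀).
m = m₀ (V₀/V)^(Q_out/(Q_in−Q_out)) = 60.2 × (690/1468.0)^(1.6476) = 17.352 g.
C = m/V = 17.352/1468.0 = 0.011820 g/L.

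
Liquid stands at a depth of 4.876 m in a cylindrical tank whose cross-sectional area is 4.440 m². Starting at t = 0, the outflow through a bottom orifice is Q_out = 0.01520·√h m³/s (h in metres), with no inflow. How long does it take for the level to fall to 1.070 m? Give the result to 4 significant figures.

685.7 s

With no inflow, A dh/dt = −0.01520 √h.
∫ h^(−1/2) dh = −(0.01520/A) ∫ dt, giving 2√h = 2√h₀ − (0.01520/A) t.
t = 2A(√h₀ − √h)/0.01520 = 2·4.440·(√4.876 − √1.070)/0.01520
  = 8.88000 × (2.20817 − 1.03441) / 0.01520 = 685.722 s.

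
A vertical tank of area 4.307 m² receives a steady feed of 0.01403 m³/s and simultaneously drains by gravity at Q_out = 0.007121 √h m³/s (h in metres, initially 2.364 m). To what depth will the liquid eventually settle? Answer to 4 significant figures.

Level balance: A dh/dt = 0.01403 − 0.007121 √h. Setting dh/dt = 0:
Q_in = 0.007121 √h_ss ⇒ √h_ss = 0.01403/0.007121 = 1.97023.
h_ss = 1.97023² = 3.88180 m. (Since h₀ = 2.364 m < h_ss, the level will rise toward this value.)

3.882 m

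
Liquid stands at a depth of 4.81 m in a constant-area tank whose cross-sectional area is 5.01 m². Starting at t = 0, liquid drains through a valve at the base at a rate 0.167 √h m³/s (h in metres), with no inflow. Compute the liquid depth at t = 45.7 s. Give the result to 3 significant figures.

A dh/dt = −Q_out = −0.167 √h.
∫ h^(−1/2) dh = −(0.167/A) ∫ dt, giving 2√h = 2√h₀ − (0.167/A) t.
√h = √4.81 − 0.167·45.7/(2·5.01) = 2.1932 − 0.76167 = 1.4315.
h = 1.4315² = 2.0492 m.

2.05 m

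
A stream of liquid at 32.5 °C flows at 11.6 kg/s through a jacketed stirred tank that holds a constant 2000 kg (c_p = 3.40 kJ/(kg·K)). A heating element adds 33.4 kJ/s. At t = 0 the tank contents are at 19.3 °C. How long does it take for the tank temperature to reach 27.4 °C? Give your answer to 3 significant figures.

M c_p dT/dt = ṁ c_p (T_in − T) + Q̇.
τ = M/ṁ = 172.41 s; T_ss = T_in + Q̇/(ṁ c_p) = 33.347 °C.
T(t) = T_ss + (T₀ − T_ss) e^(−t/τ). Set T = 27.4:
e^(−t/τ) = (27.4 − 33.347)/(19.3 − 33.347) = 0.42336
t = −172.41 · ln(0.42336) = 148.20 s.

148 s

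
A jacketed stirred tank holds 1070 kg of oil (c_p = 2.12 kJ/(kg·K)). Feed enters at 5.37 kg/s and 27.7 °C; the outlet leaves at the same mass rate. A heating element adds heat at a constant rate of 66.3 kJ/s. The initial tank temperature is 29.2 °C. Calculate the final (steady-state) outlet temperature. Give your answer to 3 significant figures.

M c_p dT/dt = ṁ c_p (T_in − T) + Q̇.
At steady state dT/dt = 0 ⇒ T_ss = T_in + Q̇/(ṁ c_p) = 27.7 + 66.3/(5.37·2.12) = 33.524 °C.

33.5 °C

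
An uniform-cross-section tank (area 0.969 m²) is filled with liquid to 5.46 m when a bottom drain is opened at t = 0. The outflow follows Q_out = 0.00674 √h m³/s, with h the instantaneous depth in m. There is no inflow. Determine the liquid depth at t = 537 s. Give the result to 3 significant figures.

0.220 m

Volume balance on the tank: A dh/dt = −0.00674 √h.
This is separable: 2 d(√h)/dt = −0.00674/A, so √h = √h₀ − (0.00674/(2A)) t.
√h = √5.46 − 0.00674·537/(2·0.969) = 2.3367 − 1.8676 = 0.46908.
h = 0.46908² = 0.22004 m.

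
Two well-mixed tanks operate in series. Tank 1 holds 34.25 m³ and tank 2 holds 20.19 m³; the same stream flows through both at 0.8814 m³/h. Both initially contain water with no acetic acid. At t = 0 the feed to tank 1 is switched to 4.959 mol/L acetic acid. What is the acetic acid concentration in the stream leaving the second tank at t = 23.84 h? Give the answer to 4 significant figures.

0.9334 mol/L

Time constants: τᵢ = Vᵢ/Q for each well-mixed tank.
τ₁ = 34.25/0.8814 = 38.8586 h; τ₂ = 20.19/0.8814 = 22.9067 h.
Solving the cascade with C₁(0)=C₂(0)=0 gives C₂(t) = C_in[1 − (τ₁ e^(−t/τ₁) − τ₂ e^(−t/τ₂))/(τ₁ − τ₂)].
At t = 23.84: e^(−t/τ₁) = 0.541449, e^(−t/τ₂) = 0.353193.
C₂ = 4.959·[1 − (38.8586·0.541449 − 22.9067·0.353193)/(15.9519)] = 4.959·0.188216 = 0.933364 mol/L.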